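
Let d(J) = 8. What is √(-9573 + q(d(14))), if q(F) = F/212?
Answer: I*√26890451/53 ≈ 97.842*I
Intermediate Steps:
q(F) = F/212 (q(F) = F*(1/212) = F/212)
√(-9573 + q(d(14))) = √(-9573 + (1/212)*8) = √(-9573 + 2/53) = √(-507367/53) = I*√26890451/53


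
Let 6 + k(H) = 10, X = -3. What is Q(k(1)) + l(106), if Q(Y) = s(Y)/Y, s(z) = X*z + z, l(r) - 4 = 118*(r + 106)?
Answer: 25018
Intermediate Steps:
k(H) = 4 (k(H) = -6 + 10 = 4)
l(r) = 12512 + 118*r (l(r) = 4 + 118*(r + 106) = 4 + 118*(106 + r) = 4 + (12508 + 118*r) = 12512 + 118*r)
s(z) = -2*z (s(z) = -3*z + z = -2*z)
Q(Y) = -2 (Q(Y) = (-2*Y)/Y = -2)
Q(k(1)) + l(106) = -2 + (12512 + 118*106) = -2 + (12512 + 12508) = -2 + 25020 = 25018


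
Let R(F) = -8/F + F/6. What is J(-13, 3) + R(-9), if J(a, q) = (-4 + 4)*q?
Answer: -11/18 ≈ -0.61111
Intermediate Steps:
J(a, q) = 0 (J(a, q) = 0*q = 0)
R(F) = -8/F + F/6 (R(F) = -8/F + F*(1/6) = -8/F + F/6)
J(-13, 3) + R(-9) = 0 + (-8/(-9) + (1/6)*(-9)) = 0 + (-8*(-1/9) - 3/2) = 0 + (8/9 - 3/2) = 0 - 11/18 = -11/18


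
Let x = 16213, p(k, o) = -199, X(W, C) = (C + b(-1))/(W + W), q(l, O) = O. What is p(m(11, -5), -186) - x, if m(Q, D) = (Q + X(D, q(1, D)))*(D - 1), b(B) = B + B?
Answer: -16412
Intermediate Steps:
b(B) = 2*B
X(W, C) = (-2 + C)/(2*W) (X(W, C) = (C + 2*(-1))/(W + W) = (C - 2)/((2*W)) = (-2 + C)*(1/(2*W)) = (-2 + C)/(2*W))
m(Q, D) = (-1 + D)*(Q + (-2 + D)/(2*D)) (m(Q, D) = (Q + (-2 + D)/(2*D))*(D - 1) = (Q + (-2 + D)/(2*D))*(-1 + D) = (-1 + D)*(Q + (-2 + D)/(2*D)))
p(m(11, -5), -186) - x = -199 - 1*16213 = -199 - 16213 = -16412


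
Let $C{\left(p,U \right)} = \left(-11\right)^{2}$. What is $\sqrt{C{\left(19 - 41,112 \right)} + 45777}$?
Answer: $\sqrt{45898} \approx 214.24$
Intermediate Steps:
$C{\left(p,U \right)} = 121$
$\sqrt{C{\left(19 - 41,112 \right)} + 45777} = \sqrt{121 + 45777} = \sqrt{45898}$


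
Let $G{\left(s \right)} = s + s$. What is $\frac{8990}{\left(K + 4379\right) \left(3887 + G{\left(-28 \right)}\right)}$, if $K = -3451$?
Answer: $\frac{155}{61296} \approx 0.0025287$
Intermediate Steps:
$G{\left(s \right)} = 2 s$
$\frac{8990}{\left(K + 4379\right) \left(3887 + G{\left(-28 \right)}\right)} = \frac{8990}{\left(-3451 + 4379\right) \left(3887 + 2 \left(-28\right)\right)} = \frac{8990}{928 \left(3887 - 56\right)} = \frac{8990}{928 \cdot 3831} = \frac{8990}{3555168} = 8990 \cdot \frac{1}{3555168} = \frac{155}{61296}$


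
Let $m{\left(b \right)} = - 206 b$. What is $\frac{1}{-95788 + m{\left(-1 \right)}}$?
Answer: $- \frac{1}{95582} \approx -1.0462 \cdot 10^{-5}$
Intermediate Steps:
$\frac{1}{-95788 + m{\left(-1 \right)}} = \frac{1}{-95788 - -206} = \frac{1}{-95788 + 206} = \frac{1}{-95582} = - \frac{1}{95582}$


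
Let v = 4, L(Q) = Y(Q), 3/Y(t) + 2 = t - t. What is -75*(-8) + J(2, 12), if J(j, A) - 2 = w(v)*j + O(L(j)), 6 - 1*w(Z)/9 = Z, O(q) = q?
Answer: 1273/2 ≈ 636.50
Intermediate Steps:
Y(t) = -3/2 (Y(t) = 3/(-2 + (t - t)) = 3/(-2 + 0) = 3/(-2) = 3*(-1/2) = -3/2)
L(Q) = -3/2
w(Z) = 54 - 9*Z
J(j, A) = 1/2 + 18*j (J(j, A) = 2 + ((54 - 9*4)*j - 3/2) = 2 + ((54 - 36)*j - 3/2) = 2 + (18*j - 3/2) = 2 + (-3/2 + 18*j) = 1/2 + 18*j)
-75*(-8) + J(2, 12) = -75*(-8) + (1/2 + 18*2) = 600 + (1/2 + 36) = 600 + 73/2 = 1273/2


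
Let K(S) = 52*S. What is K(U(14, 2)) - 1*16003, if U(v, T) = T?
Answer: -15899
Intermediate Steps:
K(U(14, 2)) - 1*16003 = 52*2 - 1*16003 = 104 - 16003 = -15899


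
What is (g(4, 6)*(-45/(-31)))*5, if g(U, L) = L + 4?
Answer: 2250/31 ≈ 72.581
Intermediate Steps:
g(U, L) = 4 + L
(g(4, 6)*(-45/(-31)))*5 = ((4 + 6)*(-45/(-31)))*5 = (10*(-45*(-1/31)))*5 = (10*(45/31))*5 = (450/31)*5 = 2250/31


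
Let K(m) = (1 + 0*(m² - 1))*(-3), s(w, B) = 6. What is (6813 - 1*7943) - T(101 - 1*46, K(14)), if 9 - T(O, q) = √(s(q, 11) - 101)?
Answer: -1139 + I*√95 ≈ -1139.0 + 9.7468*I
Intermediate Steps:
K(m) = -3 (K(m) = (1 + 0*(-1 + m²))*(-3) = (1 + 0)*(-3) = 1*(-3) = -3)
T(O, q) = 9 - I*√95 (T(O, q) = 9 - √(6 - 101) = 9 - √(-95) = 9 - I*√95)
(6813 - 1*7943) - T(101 - 1*46, K(14)) = (6813 - 1*7943) - (9 - I*√95) = (6813 - 7943) + (-9 + I*√95) = -1130 + (-9 + I*√95) = -1139 + I*√95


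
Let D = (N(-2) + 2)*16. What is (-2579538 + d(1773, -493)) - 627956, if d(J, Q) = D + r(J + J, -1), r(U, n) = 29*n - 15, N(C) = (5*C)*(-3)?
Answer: -3207026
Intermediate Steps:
N(C) = -15*C
r(U, n) = -15 + 29*n
D = 512 (D = (-15*(-2) + 2)*16 = (30 + 2)*16 = 32*16 = 512)
d(J, Q) = 468 (d(J, Q) = 512 + (-15 + 29*(-1)) = 512 + (-15 - 29) = 512 - 44 = 468)
(-2579538 + d(1773, -493)) - 627956 = (-2579538 + 468) - 627956 = -2579070 - 627956 = -3207026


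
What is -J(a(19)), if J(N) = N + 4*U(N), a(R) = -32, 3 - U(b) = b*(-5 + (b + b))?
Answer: 8852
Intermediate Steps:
U(b) = 3 - b*(-5 + 2*b) (U(b) = 3 - b*(-5 + (b + b)) = 3 - b*(-5 + 2*b))
J(N) = 12 - 8*N**2 + 21*N (J(N) = N + 4*(3 - 2*N**2 + 5*N) = N + (12 - 8*N**2 + 20*N) = 12 - 8*N**2 + 21*N)
-J(a(19)) = -(12 - 8*(-32)**2 + 21*(-32)) = -(12 - 8*1024 - 672) = -(12 - 8192 - 672) = -1*(-8852) = 8852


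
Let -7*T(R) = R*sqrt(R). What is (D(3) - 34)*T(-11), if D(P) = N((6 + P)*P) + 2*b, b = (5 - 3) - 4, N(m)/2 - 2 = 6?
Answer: -242*I*sqrt(11)/7 ≈ -114.66*I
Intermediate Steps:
T(R) = -R**(3/2)/7 (T(R) = -R*sqrt(R)/7 = -R**(3/2)/7)
N(m) = 16 (N(m) = 4 + 2*6 = 4 + 12 = 16)
b = -2 (b = 2 - 4 = -2)
D(P) = 12 (D(P) = 16 + 2*(-2) = 16 - 4 = 12)
(D(3) - 34)*T(-11) = (12 - 34)*(-(-11)*I*sqrt(11)/7) = -(-22)*(-11*I*sqrt(11))/7 = -242*I*sqrt(11)/7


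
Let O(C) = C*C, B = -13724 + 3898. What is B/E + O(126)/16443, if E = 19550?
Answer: 7719/16675 ≈ 0.46291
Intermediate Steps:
B = -9826
O(C) = C**2
B/E + O(126)/16443 = -9826/19550 + 126**2/16443 = -9826*1/19550 + 15876*(1/16443) = -289/575 + 28/29 = 7719/16675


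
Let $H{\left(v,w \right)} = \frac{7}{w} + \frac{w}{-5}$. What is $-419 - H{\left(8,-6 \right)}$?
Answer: $- \frac{12571}{30} \approx -419.03$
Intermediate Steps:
$H{\left(v,w \right)} = \frac{7}{w} - \frac{w}{5}$ ($H{\left(v,w \right)} = \frac{7}{w} + w \left(- \frac{1}{5}\right) = \frac{7}{w} - \frac{w}{5}$)
$-419 - H{\left(8,-6 \right)} = -419 - \left(\frac{7}{-6} - - \frac{6}{5}\right) = -419 - \left(7 \left(- \frac{1}{6}\right) + \frac{6}{5}\right) = -419 - \left(- \frac{7}{6} + \frac{6}{5}\right) = -419 - \frac{1}{30} = - \frac{12571}{30}$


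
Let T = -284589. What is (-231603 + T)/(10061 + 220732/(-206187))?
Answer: -5601688416/109169825 ≈ -51.312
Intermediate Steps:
(-231603 + T)/(10061 + 220732/(-206187)) = (-231603 - 284589)/(10061 + 220732/(-206187)) = -516192/(10061 + 220732*(-1/206187)) = -516192/(10061 - 220732/206187) = -516192/2074226675/206187 = -516192*206187/2074226675 = -5601688416/109169825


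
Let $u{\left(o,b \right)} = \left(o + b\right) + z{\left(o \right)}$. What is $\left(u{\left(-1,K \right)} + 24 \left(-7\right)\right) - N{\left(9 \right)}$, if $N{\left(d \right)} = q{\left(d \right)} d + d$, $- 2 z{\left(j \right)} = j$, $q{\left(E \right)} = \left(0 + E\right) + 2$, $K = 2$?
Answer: $- \frac{549}{2} \approx -274.5$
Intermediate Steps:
$q{\left(E \right)} = 2 + E$ ($q{\left(E \right)} = E + 2 = 2 + E$)
$z{\left(j \right)} = - \frac{j}{2}$
$u{\left(o,b \right)} = b + \frac{o}{2}$ ($u{\left(o,b \right)} = \left(o + b\right) - \frac{o}{2} = \left(b + o\right) - \frac{o}{2} = b + \frac{o}{2}$)
$N{\left(d \right)} = d + d \left(2 + d\right)$ ($N{\left(d \right)} = \left(2 + d\right) d + d = d \left(2 + d\right) + d = d + d \left(2 + d\right)$)
$\left(u{\left(-1,K \right)} + 24 \left(-7\right)\right) - N{\left(9 \right)} = \left(\left(2 + \frac{1}{2} \left(-1\right)\right) + 24 \left(-7\right)\right) - 9 \left(3 + 9\right) = \left(\left(2 - \frac{1}{2}\right) - 168\right) - 9 \cdot 12 = \left(\frac{3}{2} - 168\right) - 108 = - \frac{333}{2} - 108 = - \frac{549}{2}$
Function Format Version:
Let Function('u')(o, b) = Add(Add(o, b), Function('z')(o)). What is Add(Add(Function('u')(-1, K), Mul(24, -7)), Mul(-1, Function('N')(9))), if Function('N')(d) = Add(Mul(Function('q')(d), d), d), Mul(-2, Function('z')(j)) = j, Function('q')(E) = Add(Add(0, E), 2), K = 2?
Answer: Rational(-549, 2) ≈ -274.50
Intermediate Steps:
Function('q')(E) = Add(2, E) (Function('q')(E) = Add(E, 2) = Add(2, E))
Function('z')(j) = Mul(Rational(-1, 2), j)
Function('u')(o, b) = Add(b, Mul(Rational(1, 2), o)) (Function('u')(o, b) = Add(Add(o, b), Mul(Rational(-1, 2), o)) = Add(Add(b, o), Mul(Rational(-1, 2), o)) = Add(b, Mul(Rational(1, 2), o)))
Function('N')(d) = Add(d, Mul(d, Add(2, d))) (Function('N')(d) = Add(Mul(Add(2, d), d), d) = Add(Mul(d, Add(2, d)), d) = Add(d, Mul(d, Add(2, d))))
Add(Add(Function('u')(-1, K), Mul(24, -7)), Mul(-1, Function('N')(9))) = Add(Add(Add(2, Mul(Rational(1, 2), -1)), Mul(24, -7)), Mul(-1, Mul(9, Add(3, 9)))) = Add(Add(Add(2, Rational(-1, 2)), -168), Mul(-1, Mul(9, 12))) = Add(Add(Rational(3, 2), -168), Mul(-1, 108)) = Add(Rational(-333, 2), -108) = Rational(-549, 2)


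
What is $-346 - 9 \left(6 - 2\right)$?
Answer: $-382$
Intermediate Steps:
$-346 - 9 \left(6 - 2\right) = -346 - 9 \cdot 4 = -346 - 36 = -382$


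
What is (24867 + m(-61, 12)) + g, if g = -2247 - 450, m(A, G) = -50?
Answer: 22120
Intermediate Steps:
g = -2697
(24867 + m(-61, 12)) + g = (24867 - 50) - 2697 = 24817 - 2697 = 22120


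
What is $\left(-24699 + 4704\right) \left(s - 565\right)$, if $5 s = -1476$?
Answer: $17199699$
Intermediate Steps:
$s = - \frac{1476}{5}$ ($s = \frac{1}{5} \left(-1476\right) = - \frac{1476}{5} \approx -295.2$)
$\left(-24699 + 4704\right) \left(s - 565\right) = \left(-24699 + 4704\right) \left(- \frac{1476}{5} - 565\right) = \left(-19995\right) \left(- \frac{4301}{5}\right) = 17199699$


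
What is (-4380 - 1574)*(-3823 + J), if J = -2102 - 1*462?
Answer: 38028198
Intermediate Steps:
J = -2564 (J = -2102 - 462 = -2564)
(-4380 - 1574)*(-3823 + J) = (-4380 - 1574)*(-3823 - 2564) = -5954*(-6387) = 38028198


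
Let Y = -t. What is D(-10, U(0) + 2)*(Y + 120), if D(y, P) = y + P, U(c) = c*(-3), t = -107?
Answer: -1816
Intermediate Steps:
U(c) = -3*c
D(y, P) = P + y
Y = 107 (Y = -1*(-107) = 107)
D(-10, U(0) + 2)*(Y + 120) = ((-3*0 + 2) - 10)*(107 + 120) = ((0 + 2) - 10)*227 = (2 - 10)*227 = -8*227 = -1816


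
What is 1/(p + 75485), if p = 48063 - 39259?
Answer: 1/84289 ≈ 1.1864e-5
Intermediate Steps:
p = 8804
1/(p + 75485) = 1/(8804 + 75485) = 1/84289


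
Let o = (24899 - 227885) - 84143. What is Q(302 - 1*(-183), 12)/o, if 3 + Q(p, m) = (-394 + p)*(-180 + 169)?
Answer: 1004/287129 ≈ 0.0034967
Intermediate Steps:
Q(p, m) = 4331 - 11*p (Q(p, m) = -3 + (-394 + p)*(-180 + 169) = -3 + (-394 + p)*(-11) = -3 + (4334 - 11*p) = 4331 - 11*p)
o = -287129 (o = -202986 - 84143 = -287129)
Q(302 - 1*(-183), 12)/o = (4331 - 11*(302 - 1*(-183)))/(-287129) = (4331 - 11*(302 + 183))*(-1/287129) = (4331 - 11*485)*(-1/287129) = (4331 - 5335)*(-1/287129) = -1004*(-1/287129) = 1004/287129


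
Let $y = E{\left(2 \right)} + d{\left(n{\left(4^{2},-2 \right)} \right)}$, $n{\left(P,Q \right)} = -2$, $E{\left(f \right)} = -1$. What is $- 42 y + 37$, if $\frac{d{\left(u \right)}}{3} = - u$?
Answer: $-173$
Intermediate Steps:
$d{\left(u \right)} = - 3 u$ ($d{\left(u \right)} = 3 \left(- u\right) = - 3 u$)
$y = 5$ ($y = -1 - -6 = -1 + 6 = 5$)
$- 42 y + 37 = \left(-42\right) 5 + 37 = -210 + 37 = -173$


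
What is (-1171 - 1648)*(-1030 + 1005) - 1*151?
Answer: 70324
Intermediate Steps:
(-1171 - 1648)*(-1030 + 1005) - 1*151 = -2819*(-25) - 151 = 70475 - 151 = 70324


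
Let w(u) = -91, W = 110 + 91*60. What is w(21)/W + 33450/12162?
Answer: 30868293/11290390 ≈ 2.7340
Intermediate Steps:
W = 5570 (W = 110 + 5460 = 5570)
w(21)/W + 33450/12162 = -91/5570 + 33450/12162 = -91*1/5570 + 33450*(1/12162) = -91/5570 + 5575/2027 = 30868293/11290390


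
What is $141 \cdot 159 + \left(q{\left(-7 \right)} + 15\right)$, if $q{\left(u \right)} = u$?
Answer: $22427$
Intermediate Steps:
$141 \cdot 159 + \left(q{\left(-7 \right)} + 15\right) = 141 \cdot 159 + \left(-7 + 15\right) = 22419 + 8 = 22427$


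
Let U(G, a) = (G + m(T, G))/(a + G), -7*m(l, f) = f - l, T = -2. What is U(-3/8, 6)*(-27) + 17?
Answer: 697/35 ≈ 19.914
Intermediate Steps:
m(l, f) = -f/7 + l/7 (m(l, f) = -(f - l)/7 = -f/7 + l/7)
U(G, a) = (-2/7 + 6*G/7)/(G + a) (U(G, a) = (G + (-G/7 + (⅐)*(-2)))/(a + G) = (G + (-G/7 - 2/7))/(G + a) = (G + (-2/7 - G/7))/(G + a) = (-2/7 + 6*G/7)/(G + a))
U(-3/8, 6)*(-27) + 17 = (2*(-1 + 3*(-3/8))/(7*(-3/8 + 6)))*(-27) + 17 = (2*(-1 - 9/8)/(7*(45/8)))*(-27) + 17 = ((2/7)*(8/45)*(-17/8))*(-27) + 17 = -34/315*(-27) + 17 = 102/35 + 17 = 697/35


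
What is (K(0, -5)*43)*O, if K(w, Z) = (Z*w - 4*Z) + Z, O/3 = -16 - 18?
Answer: -65790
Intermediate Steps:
O = -102 (O = 3*(-16 - 18) = 3*(-34) = -102)
K(w, Z) = -3*Z + Z*w (K(w, Z) = (-4*Z + Z*w) + Z = -3*Z + Z*w)
(K(0, -5)*43)*O = (-5*(-3 + 0)*43)*(-102) = (-5*(-3)*43)*(-102) = (15*43)*(-102) = 645*(-102) = -65790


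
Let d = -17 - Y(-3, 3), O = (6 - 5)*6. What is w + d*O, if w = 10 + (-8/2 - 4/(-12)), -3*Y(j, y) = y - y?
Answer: -287/3 ≈ -95.667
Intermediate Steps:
Y(j, y) = 0 (Y(j, y) = -(y - y)/3 = -⅓*0 = 0)
O = 6 (O = 1*6 = 6)
w = 19/3 (w = 10 + (-8*½ - 4*(-1/12)) = 10 + (-4 + ⅓) = 10 - 11/3 = 19/3 ≈ 6.3333)
d = -17 (d = -17 - 1*0 = -17 + 0 = -17)
w + d*O = 19/3 - 17*6 = 19/3 - 102 = -287/3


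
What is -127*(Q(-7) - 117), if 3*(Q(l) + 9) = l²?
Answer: 41783/3 ≈ 13928.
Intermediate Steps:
Q(l) = -9 + l²/3
-127*(Q(-7) - 117) = -127*((-9 + (⅓)*(-7)²) - 117) = -127*((-9 + (⅓)*49) - 117) = -127*((-9 + 49/3) - 117) = -127*(22/3 - 117) = -127*(-329/3) = 41783/3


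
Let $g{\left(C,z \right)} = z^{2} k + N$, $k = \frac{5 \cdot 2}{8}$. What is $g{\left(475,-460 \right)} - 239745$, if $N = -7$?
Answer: $24748$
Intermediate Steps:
$k = \frac{5}{4}$ ($k = 10 \cdot \frac{1}{8} = \frac{5}{4} \approx 1.25$)
$g{\left(C,z \right)} = -7 + \frac{5 z^{2}}{4}$ ($g{\left(C,z \right)} = z^{2} \cdot \frac{5}{4} - 7 = \frac{5 z^{2}}{4} - 7 = -7 + \frac{5 z^{2}}{4}$)
$g{\left(475,-460 \right)} - 239745 = \left(-7 + \frac{5 \left(-460\right)^{2}}{4}\right) - 239745 = \left(-7 + \frac{5}{4} \cdot 211600\right) - 239745 = \left(-7 + 264500\right) - 239745 = 264493 - 239745 = 24748$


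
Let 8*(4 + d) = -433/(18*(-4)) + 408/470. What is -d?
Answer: 424997/135360 ≈ 3.1398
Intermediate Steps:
d = -424997/135360 (d = -4 + (-433/(18*(-4)) + 408/470)/8 = -4 + (-433/(-72) + 408*(1/470))/8 = -4 + (-433*(-1/72) + 204/235)/8 = -4 + (433/72 + 204/235)/8 = -4 + (⅛)*(116443/16920) = -4 + 116443/135360 = -424997/135360 ≈ -3.1398)
-d = -1*(-424997/135360) = 424997/135360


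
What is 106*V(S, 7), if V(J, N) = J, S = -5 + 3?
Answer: -212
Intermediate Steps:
S = -2
106*V(S, 7) = 106*(-2) = -212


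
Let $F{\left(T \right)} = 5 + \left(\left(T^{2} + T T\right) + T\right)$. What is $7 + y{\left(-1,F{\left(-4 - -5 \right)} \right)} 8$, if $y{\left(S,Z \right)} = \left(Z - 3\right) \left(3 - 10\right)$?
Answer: $-273$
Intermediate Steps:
$F{\left(T \right)} = 5 + T + 2 T^{2}$ ($F{\left(T \right)} = 5 + \left(\left(T^{2} + T^{2}\right) + T\right) = 5 + \left(2 T^{2} + T\right) = 5 + \left(T + 2 T^{2}\right) = 5 + T + 2 T^{2}$)
$y{\left(S,Z \right)} = 21 - 7 Z$ ($y{\left(S,Z \right)} = \left(-3 + Z\right) \left(3 - 10\right) = \left(-3 + Z\right) \left(-7\right) = 21 - 7 Z$)
$7 + y{\left(-1,F{\left(-4 - -5 \right)} \right)} 8 = 7 + \left(21 - 7 \left(5 - -1 + 2 \left(-4 - -5\right)^{2}\right)\right) 8 = 7 + \left(21 - 7 \left(5 + \left(-4 + 5\right) + 2 \left(-4 + 5\right)^{2}\right)\right) 8 = 7 + \left(21 - 7 \left(5 + 1 + 2 \cdot 1^{2}\right)\right) 8 = 7 + \left(21 - 7 \left(5 + 1 + 2 \cdot 1\right)\right) 8 = 7 + \left(21 - 7 \left(5 + 1 + 2\right)\right) 8 = 7 + \left(21 - 56\right) 8 = 7 - 280 = -273$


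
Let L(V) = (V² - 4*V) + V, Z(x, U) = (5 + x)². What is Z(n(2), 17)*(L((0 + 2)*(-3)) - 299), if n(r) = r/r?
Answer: -8820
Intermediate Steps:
n(r) = 1
L(V) = V² - 3*V
Z(n(2), 17)*(L((0 + 2)*(-3)) - 299) = (5 + 1)²*(((0 + 2)*(-3))*(-3 + (0 + 2)*(-3)) - 299) = 6²*((2*(-3))*(-3 + 2*(-3)) - 299) = 36*(-6*(-3 - 6) - 299) = 36*(-6*(-9) - 299) = 36*(54 - 299) = 36*(-245) = -8820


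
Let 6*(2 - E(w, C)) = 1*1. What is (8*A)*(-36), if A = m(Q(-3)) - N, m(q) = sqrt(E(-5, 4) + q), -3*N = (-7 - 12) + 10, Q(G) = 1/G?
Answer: 864 - 144*sqrt(6) ≈ 511.27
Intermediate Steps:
E(w, C) = 11/6 (E(w, C) = 2 - 1/6 = 11/6)
N = 3 (N = -((-7 - 12) + 10)/3 = -(-19 + 10)/3 = -1/3*(-9) = 3)
m(q) = sqrt(11/6 + q)
A = -3 + sqrt(6)/2 (A = sqrt(66 + 36/(-3))/6 - 1*3 = sqrt(66 + 36*(-1/3))/6 - 3 = sqrt(66 - 12)/6 - 3 = sqrt(54)/6 - 3 = (3*sqrt(6))/6 - 3 = sqrt(6)/2 - 3 = -3 + sqrt(6)/2 ≈ -1.7753)
(8*A)*(-36) = (8*(-3 + sqrt(6)/2))*(-36) = (-24 + 4*sqrt(6))*(-36) = 864 - 144*sqrt(6)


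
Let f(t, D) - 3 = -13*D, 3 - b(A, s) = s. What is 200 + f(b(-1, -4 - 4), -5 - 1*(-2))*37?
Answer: 1754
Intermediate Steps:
b(A, s) = 3 - s
f(t, D) = 3 - 13*D
200 + f(b(-1, -4 - 4), -5 - 1*(-2))*37 = 200 + (3 - 13*(-5 - 1*(-2)))*37 = 200 + (3 - 13*(-5 + 2))*37 = 200 + (3 - 13*(-3))*37 = 200 + (3 + 39)*37 = 200 + 42*37 = 200 + 1554 = 1754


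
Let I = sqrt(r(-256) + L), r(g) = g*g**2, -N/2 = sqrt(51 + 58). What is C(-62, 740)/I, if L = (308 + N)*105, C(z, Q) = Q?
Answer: 370*sqrt(2)/sqrt(-8372438 - 105*sqrt(109)) ≈ -0.18083*I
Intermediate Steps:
N = -2*sqrt(109) (N = -2*sqrt(51 + 58) = -2*sqrt(109) ≈ -20.881)
r(g) = g**3
L = 32340 - 210*sqrt(109) (L = (308 - 2*sqrt(109))*105 = 32340 - 210*sqrt(109) ≈ 30148.)
I = sqrt(-16744876 - 210*sqrt(109)) (I = sqrt((-256)**3 + (32340 - 210*sqrt(109))) = sqrt(-16777216 + (32340 - 210*sqrt(109))) = sqrt(-16744876 - 210*sqrt(109)) ≈ 4092.3*I)
C(-62, 740)/I = 740/(sqrt(-16744876 - 210*sqrt(109))) = 740/sqrt(-16744876 - 210*sqrt(109))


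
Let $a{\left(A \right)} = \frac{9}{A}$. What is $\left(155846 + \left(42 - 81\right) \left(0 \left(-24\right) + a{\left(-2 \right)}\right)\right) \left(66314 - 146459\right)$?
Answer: $- \frac{25008686235}{2} \approx -1.2504 \cdot 10^{10}$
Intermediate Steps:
$\left(155846 + \left(42 - 81\right) \left(0 \left(-24\right) + a{\left(-2 \right)}\right)\right) \left(66314 - 146459\right) = \left(155846 + \left(42 - 81\right) \left(0 \left(-24\right) + \frac{9}{-2}\right)\right) \left(66314 - 146459\right) = \left(155846 + \left(42 - 81\right) \left(0 + 9 \left(- \frac{1}{2}\right)\right)\right) \left(-80145\right) = \left(155846 - 39 \left(0 - \frac{9}{2}\right)\right) \left(-80145\right) = \left(155846 - - \frac{351}{2}\right) \left(-80145\right) = \left(155846 + \frac{351}{2}\right) \left(-80145\right) = \frac{312043}{2} \left(-80145\right) = - \frac{25008686235}{2}$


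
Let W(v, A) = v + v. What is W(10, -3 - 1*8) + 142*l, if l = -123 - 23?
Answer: -20712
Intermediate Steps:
W(v, A) = 2*v
l = -146
W(10, -3 - 1*8) + 142*l = 2*10 + 142*(-146) = 20 - 20732 = -20712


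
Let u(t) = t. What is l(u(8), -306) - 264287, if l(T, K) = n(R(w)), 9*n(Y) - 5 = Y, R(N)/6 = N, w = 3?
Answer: -2378560/9 ≈ -2.6428e+5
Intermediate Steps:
R(N) = 6*N
n(Y) = 5/9 + Y/9
l(T, K) = 23/9 (l(T, K) = 5/9 + (6*3)/9 = 5/9 + (⅑)*18 = 5/9 + 2 = 23/9)
l(u(8), -306) - 264287 = 23/9 - 264287 = -2378560/9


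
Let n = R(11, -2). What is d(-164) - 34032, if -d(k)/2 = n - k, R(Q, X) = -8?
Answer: -34344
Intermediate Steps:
n = -8
d(k) = 16 + 2*k (d(k) = -2*(-8 - k) = 16 + 2*k)
d(-164) - 34032 = (16 + 2*(-164)) - 34032 = (16 - 328) - 34032 = -312 - 34032 = -34344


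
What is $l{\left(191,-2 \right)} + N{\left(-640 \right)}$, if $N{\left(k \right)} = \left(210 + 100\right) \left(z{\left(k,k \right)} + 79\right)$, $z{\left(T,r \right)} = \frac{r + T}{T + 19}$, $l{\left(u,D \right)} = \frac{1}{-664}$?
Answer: $\frac{10361779139}{412344} \approx 25129.0$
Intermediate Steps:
$l{\left(u,D \right)} = - \frac{1}{664}$
$z{\left(T,r \right)} = \frac{T + r}{19 + T}$
$N{\left(k \right)} = 24490 + \frac{620 k}{19 + k}$ ($N{\left(k \right)} = \left(210 + 100\right) \left(\frac{k + k}{19 + k} + 79\right) = 310 \left(\frac{2 k}{19 + k} + 79\right) = 310 \left(79 + \frac{2 k}{19 + k}\right) = 24490 + \frac{620 k}{19 + k}$)
$l{\left(191,-2 \right)} + N{\left(-640 \right)} = - \frac{1}{664} + \frac{310 \left(1501 + 81 \left(-640\right)\right)}{19 - 640} = - \frac{1}{664} + \frac{310 \left(1501 - 51840\right)}{-621} = - \frac{1}{664} + 310 \left(- \frac{1}{621}\right) \left(-50339\right) = - \frac{1}{664} + \frac{15605090}{621} = \frac{10361779139}{412344}$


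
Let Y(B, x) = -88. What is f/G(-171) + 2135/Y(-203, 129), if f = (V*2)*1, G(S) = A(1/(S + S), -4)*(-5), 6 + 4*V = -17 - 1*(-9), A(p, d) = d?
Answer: -10829/440 ≈ -24.611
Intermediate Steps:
V = -7/2 (V = -3/2 + (-17 - 1*(-9))/4 = -3/2 + (-17 + 9)/4 = -3/2 + (1/4)*(-8) = -3/2 - 2 = -7/2 ≈ -3.5000)
G(S) = 20 (G(S) = -4*(-5) = 20)
f = -7 (f = -7/2*2*1 = -7*1 = -7)
f/G(-171) + 2135/Y(-203, 129) = -7/20 + 2135/(-88) = -7*1/20 + 2135*(-1/88) = -7/20 - 2135/88 = -10829/440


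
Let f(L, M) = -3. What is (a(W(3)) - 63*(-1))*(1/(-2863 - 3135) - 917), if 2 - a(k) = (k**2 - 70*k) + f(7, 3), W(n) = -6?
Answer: 1067032398/2999 ≈ 3.5580e+5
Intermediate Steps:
a(k) = 5 - k**2 + 70*k (a(k) = 2 - ((k**2 - 70*k) - 3) = 2 - (-3 + k**2 - 70*k) = 2 + (3 - k**2 + 70*k) = 5 - k**2 + 70*k)
(a(W(3)) - 63*(-1))*(1/(-2863 - 3135) - 917) = ((5 - 1*(-6)**2 + 70*(-6)) - 63*(-1))*(1/(-2863 - 3135) - 917) = ((5 - 1*36 - 420) + 63)*(1/(-5998) - 917) = ((5 - 36 - 420) + 63)*(-1/5998 - 917) = (-451 + 63)*(-5500167/5998) = -388*(-5500167/5998) = 1067032398/2999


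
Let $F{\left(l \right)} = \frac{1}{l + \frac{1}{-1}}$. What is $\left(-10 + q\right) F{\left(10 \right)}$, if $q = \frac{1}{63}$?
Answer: $- \frac{629}{567} \approx -1.1093$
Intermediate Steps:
$q = \frac{1}{63} \approx 0.015873$
$F{\left(l \right)} = \frac{1}{-1 + l}$ ($F{\left(l \right)} = \frac{1}{l - 1} = \frac{1}{-1 + l}$)
$\left(-10 + q\right) F{\left(10 \right)} = \frac{-10 + \frac{1}{63}}{-1 + 10} = - \frac{629}{63 \cdot 9} = \left(- \frac{629}{63}\right) \frac{1}{9} = - \frac{629}{567}$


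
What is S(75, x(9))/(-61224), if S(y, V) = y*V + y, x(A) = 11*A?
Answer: -625/5102 ≈ -0.12250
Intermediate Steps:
S(y, V) = y + V*y (S(y, V) = V*y + y = y + V*y)
S(75, x(9))/(-61224) = (75*(1 + 11*9))/(-61224) = (75*(1 + 99))*(-1/61224) = (75*100)*(-1/61224) = 7500*(-1/61224) = -625/5102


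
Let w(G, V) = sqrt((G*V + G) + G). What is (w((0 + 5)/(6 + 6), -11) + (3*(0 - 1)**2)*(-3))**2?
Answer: (-18 + I*sqrt(15))**2/4 ≈ 77.25 - 34.857*I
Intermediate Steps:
w(G, V) = sqrt(2*G + G*V) (w(G, V) = sqrt((G + G*V) + G) = sqrt(2*G + G*V))
(w((0 + 5)/(6 + 6), -11) + (3*(0 - 1)**2)*(-3))**2 = (sqrt(((0 + 5)/(6 + 6))*(2 - 11)) + (3*(0 - 1)**2)*(-3))**2 = (sqrt((5/12)*(-9)) + (3*(-1)**2)*(-3))**2 = (sqrt((5*(1/12))*(-9)) + (3*1)*(-3))**2 = (sqrt((5/12)*(-9)) + 3*(-3))**2 = (sqrt(-15/4) - 9)**2 = (I*sqrt(15)/2 - 9)**2 = (-9 + I*sqrt(15)/2)**2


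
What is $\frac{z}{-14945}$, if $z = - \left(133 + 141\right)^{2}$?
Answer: $\frac{75076}{14945} \approx 5.0235$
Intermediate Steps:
$z = -75076$ ($z = - 274^{2} = \left(-1\right) 75076 = -75076$)
$\frac{z}{-14945} = - \frac{75076}{-14945} = \left(-75076\right) \left(- \frac{1}{14945}\right) = \frac{75076}{14945}$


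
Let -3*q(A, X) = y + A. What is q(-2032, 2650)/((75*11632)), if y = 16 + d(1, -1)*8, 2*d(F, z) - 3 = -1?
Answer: 251/327150 ≈ 0.00076723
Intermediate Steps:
d(F, z) = 1 (d(F, z) = 3/2 + (1/2)*(-1) = 3/2 - 1/2 = 1)
y = 24 (y = 16 + 1*8 = 16 + 8 = 24)
q(A, X) = -8 - A/3 (q(A, X) = -(24 + A)/3 = -8 - A/3)
q(-2032, 2650)/((75*11632)) = (-8 - 1/3*(-2032))/((75*11632)) = (-8 + 2032/3)/872400 = (2008/3)*(1/872400) = 251/327150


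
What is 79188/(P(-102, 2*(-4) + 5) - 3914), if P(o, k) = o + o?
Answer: -39594/2059 ≈ -19.230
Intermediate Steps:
P(o, k) = 2*o
79188/(P(-102, 2*(-4) + 5) - 3914) = 79188/(2*(-102) - 3914) = 79188/(-204 - 3914) = 79188/(-4118) = 79188*(-1/4118) = -39594/2059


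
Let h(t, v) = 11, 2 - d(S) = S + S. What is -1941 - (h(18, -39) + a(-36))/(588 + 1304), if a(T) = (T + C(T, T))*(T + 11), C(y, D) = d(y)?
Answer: -3671433/1892 ≈ -1940.5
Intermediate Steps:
d(S) = 2 - 2*S (d(S) = 2 - (S + S) = 2 - 2*S)
C(y, D) = 2 - 2*y
a(T) = (2 - T)*(11 + T) (a(T) = (T + (2 - 2*T))*(T + 11) = (2 - T)*(11 + T))
-1941 - (h(18, -39) + a(-36))/(588 + 1304) = -1941 - (11 + (22 - 1*(-36)² - 9*(-36)))/(588 + 1304) = -1941 - (11 + (22 - 1*1296 + 324))/1892 = -1941 - (11 + (22 - 1296 + 324))/1892 = -1941 - (11 - 950)/1892 = -1941 - (-939)/1892 = -1941 - 1*(-939/1892) = -1941 + 939/1892 = -3671433/1892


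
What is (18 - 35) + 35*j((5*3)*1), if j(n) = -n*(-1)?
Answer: 508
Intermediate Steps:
j(n) = n
(18 - 35) + 35*j((5*3)*1) = (18 - 35) + 35*((5*3)*1) = -17 + 35*(15*1) = -17 + 35*15 = -17 + 525 = 508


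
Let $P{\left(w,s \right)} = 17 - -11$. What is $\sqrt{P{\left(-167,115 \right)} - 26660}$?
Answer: $2 i \sqrt{6658} \approx 163.19 i$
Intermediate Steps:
$P{\left(w,s \right)} = 28$ ($P{\left(w,s \right)} = 17 + 11 = 28$)
$\sqrt{P{\left(-167,115 \right)} - 26660} = \sqrt{28 - 26660} = \sqrt{-26632} = 2 i \sqrt{6658}$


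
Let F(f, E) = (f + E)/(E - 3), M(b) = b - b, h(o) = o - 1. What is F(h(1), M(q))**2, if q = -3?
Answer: 0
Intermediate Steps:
h(o) = -1 + o
M(b) = 0
F(f, E) = (E + f)/(-3 + E)
F(h(1), M(q))**2 = ((0 + (-1 + 1))/(-3 + 0))**2 = ((0 + 0)/(-3))**2 = (-1/3*0)**2 = 0**2 = 0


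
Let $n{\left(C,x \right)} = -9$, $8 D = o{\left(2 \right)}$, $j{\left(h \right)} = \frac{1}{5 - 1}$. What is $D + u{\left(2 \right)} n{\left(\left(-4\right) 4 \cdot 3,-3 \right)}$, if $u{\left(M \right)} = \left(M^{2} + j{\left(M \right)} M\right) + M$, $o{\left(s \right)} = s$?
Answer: $- \frac{233}{4} \approx -58.25$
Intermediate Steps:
$j{\left(h \right)} = \frac{1}{4}$
$D = \frac{1}{4}$ ($D = \frac{1}{8} \cdot 2 = \frac{1}{4} \approx 0.25$)
$u{\left(M \right)} = M^{2} + \frac{5 M}{4}$ ($u{\left(M \right)} = \left(M^{2} + \frac{M}{4}\right) + M = M^{2} + \frac{5 M}{4}$)
$D + u{\left(2 \right)} n{\left(\left(-4\right) 4 \cdot 3,-3 \right)} = \frac{1}{4} + \frac{1}{4} \cdot 2 \left(5 + 4 \cdot 2\right) \left(-9\right) = \frac{1}{4} + \frac{1}{4} \cdot 2 \left(5 + 8\right) \left(-9\right) = \frac{1}{4} + \frac{1}{4} \cdot 2 \cdot 13 \left(-9\right) = \frac{1}{4} + \frac{13}{2} \left(-9\right) = \frac{1}{4} - \frac{117}{2} = - \frac{233}{4}$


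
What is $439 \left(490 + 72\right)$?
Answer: $246718$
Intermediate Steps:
$439 \left(490 + 72\right) = 439 \cdot 562 = 246718$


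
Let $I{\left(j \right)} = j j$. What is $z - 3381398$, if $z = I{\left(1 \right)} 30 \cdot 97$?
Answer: $-3378488$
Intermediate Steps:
$I{\left(j \right)} = j^{2}$
$z = 2910$ ($z = 1^{2} \cdot 30 \cdot 97 = 1 \cdot 30 \cdot 97 = 30 \cdot 97 = 2910$)
$z - 3381398 = 2910 - 3381398 = -3378488$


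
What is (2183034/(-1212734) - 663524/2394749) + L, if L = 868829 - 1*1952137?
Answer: -1573071060586790505/1452096766883 ≈ -1.0833e+6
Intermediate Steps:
L = -1083308 (L = 868829 - 1952137 = -1083308)
(2183034/(-1212734) - 663524/2394749) + L = (2183034/(-1212734) - 663524/2394749) - 1083308 = (2183034*(-1/1212734) - 663524*1/2394749) - 1083308 = (-1091517/606367 - 663524/2394749) - 1083308 = -3016248301541/1452096766883 - 1083308 = -1573071060586790505/1452096766883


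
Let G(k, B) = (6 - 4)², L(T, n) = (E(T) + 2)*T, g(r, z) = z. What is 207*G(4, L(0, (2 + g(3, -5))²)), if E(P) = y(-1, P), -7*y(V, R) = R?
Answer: 828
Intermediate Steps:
y(V, R) = -R/7
E(P) = -P/7
L(T, n) = T*(2 - T/7) (L(T, n) = (-T/7 + 2)*T = (2 - T/7)*T = T*(2 - T/7))
G(k, B) = 4 (G(k, B) = 2² = 4)
207*G(4, L(0, (2 + g(3, -5))²)) = 207*4 = 828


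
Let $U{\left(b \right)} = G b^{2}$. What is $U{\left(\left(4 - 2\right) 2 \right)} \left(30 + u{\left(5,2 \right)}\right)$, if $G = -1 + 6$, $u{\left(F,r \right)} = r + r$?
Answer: $2720$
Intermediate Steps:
$u{\left(F,r \right)} = 2 r$
$G = 5$
$U{\left(b \right)} = 5 b^{2}$
$U{\left(\left(4 - 2\right) 2 \right)} \left(30 + u{\left(5,2 \right)}\right) = 5 \left(\left(4 - 2\right) 2\right)^{2} \left(30 + 2 \cdot 2\right) = 5 \left(2 \cdot 2\right)^{2} \left(30 + 4\right) = 5 \cdot 4^{2} \cdot 34 = 5 \cdot 16 \cdot 34 = 80 \cdot 34 = 2720$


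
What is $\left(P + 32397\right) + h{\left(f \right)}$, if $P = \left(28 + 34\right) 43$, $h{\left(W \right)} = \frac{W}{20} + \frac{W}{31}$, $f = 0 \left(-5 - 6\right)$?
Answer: $35063$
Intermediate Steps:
$f = 0$ ($f = 0 \left(-11\right) = 0$)
$h{\left(W \right)} = \frac{51 W}{620}$ ($h{\left(W \right)} = W \frac{1}{20} + W \frac{1}{31} = \frac{W}{20} + \frac{W}{31} = \frac{51 W}{620}$)
$P = 2666$ ($P = 62 \cdot 43 = 2666$)
$\left(P + 32397\right) + h{\left(f \right)} = \left(2666 + 32397\right) + \frac{51}{620} \cdot 0 = 35063 + 0 = 35063$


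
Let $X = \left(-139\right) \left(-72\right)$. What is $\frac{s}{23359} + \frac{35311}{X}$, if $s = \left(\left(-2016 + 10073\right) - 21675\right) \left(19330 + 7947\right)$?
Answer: $- \frac{3716728695839}{233776872} \approx -15899.0$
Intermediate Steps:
$X = 10008$
$s = -371458186$ ($s = \left(8057 - 21675\right) 27277 = \left(-13618\right) 27277 = -371458186$)
$\frac{s}{23359} + \frac{35311}{X} = - \frac{371458186}{23359} + \frac{35311}{10008} = - \frac{3716728695839}{233776872}$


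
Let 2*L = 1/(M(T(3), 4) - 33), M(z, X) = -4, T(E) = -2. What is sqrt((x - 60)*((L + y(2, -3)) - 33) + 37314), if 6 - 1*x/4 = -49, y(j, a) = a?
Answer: sqrt(43194466)/37 ≈ 177.63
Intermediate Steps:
x = 220 (x = 24 - 4*(-49) = 24 + 196 = 220)
L = -1/74 (L = 1/(2*(-4 - 33)) = (1/2)/(-37) = (1/2)*(-1/37) = -1/74 ≈ -0.013514)
sqrt((x - 60)*((L + y(2, -3)) - 33) + 37314) = sqrt((220 - 60)*((-1/74 - 3) - 33) + 37314) = sqrt(160*(-223/74 - 33) + 37314) = sqrt(160*(-2665/74) + 37314) = sqrt(-213200/37 + 37314) = sqrt(1167418/37) = sqrt(43194466)/37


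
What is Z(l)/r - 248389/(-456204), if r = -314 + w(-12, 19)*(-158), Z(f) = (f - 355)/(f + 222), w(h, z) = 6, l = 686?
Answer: 71119239505/130690584696 ≈ 0.54418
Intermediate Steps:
Z(f) = (-355 + f)/(222 + f)
r = -1262 (r = -314 + 6*(-158) = -314 - 948 = -1262)
Z(l)/r - 248389/(-456204) = ((-355 + 686)/(222 + 686))/(-1262) - 248389/(-456204) = (331/908)*(-1/1262) - 248389*(-1/456204) = ((1/908)*331)*(-1/1262) + 248389/456204 = (331/908)*(-1/1262) + 248389/456204 = -331/1145896 + 248389/456204 = 71119239505/130690584696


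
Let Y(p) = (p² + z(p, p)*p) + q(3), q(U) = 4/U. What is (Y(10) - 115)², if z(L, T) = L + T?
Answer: 312481/9 ≈ 34720.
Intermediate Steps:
Y(p) = 4/3 + 3*p² (Y(p) = (p² + (p + p)*p) + 4/3 = (p² + (2*p)*p) + 4*(⅓) = (p² + 2*p²) + 4/3 = 3*p² + 4/3 = 4/3 + 3*p²)
(Y(10) - 115)² = ((4/3 + 3*10²) - 115)² = ((4/3 + 3*100) - 115)² = ((4/3 + 300) - 115)² = (904/3 - 115)² = (559/3)² = 312481/9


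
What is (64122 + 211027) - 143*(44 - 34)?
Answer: 273719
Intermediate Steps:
(64122 + 211027) - 143*(44 - 34) = 275149 - 143*10 = 275149 - 1430 = 273719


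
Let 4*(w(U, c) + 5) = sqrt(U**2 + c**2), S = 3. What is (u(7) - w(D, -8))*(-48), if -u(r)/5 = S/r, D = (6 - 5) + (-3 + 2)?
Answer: -288/7 ≈ -41.143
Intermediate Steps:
D = 0 (D = 1 - 1 = 0)
u(r) = -15/r
w(U, c) = -5 + sqrt(U**2 + c**2)/4
(u(7) - w(D, -8))*(-48) = (-15/7 - (-5 + sqrt(0**2 + (-8)**2)/4))*(-48) = (-15*1/7 - (-5 + sqrt(0 + 64)/4))*(-48) = (-15/7 - (-5 + sqrt(64)/4))*(-48) = (-15/7 - (-5 + (1/4)*8))*(-48) = (-15/7 - (-5 + 2))*(-48) = (-15/7 - 1*(-3))*(-48) = (-15/7 + 3)*(-48) = (6/7)*(-48) = -288/7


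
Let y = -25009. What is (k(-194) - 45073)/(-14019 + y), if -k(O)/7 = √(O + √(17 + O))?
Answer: 45073/39028 + 7*√(-194 + I*√177)/39028 ≈ 1.155 + 0.0024996*I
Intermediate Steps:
k(O) = -7*√(O + √(17 + O))
(k(-194) - 45073)/(-14019 + y) = (-7*√(-194 + √(17 - 194)) - 45073)/(-14019 - 25009) = (-7*√(-194 + √(-177)) - 45073)/(-39028) = (-7*√(-194 + I*√177) - 45073)*(-1/39028) = (-45073 - 7*√(-194 + I*√177))*(-1/39028) = 45073/39028 + 7*√(-194 + I*√177)/39028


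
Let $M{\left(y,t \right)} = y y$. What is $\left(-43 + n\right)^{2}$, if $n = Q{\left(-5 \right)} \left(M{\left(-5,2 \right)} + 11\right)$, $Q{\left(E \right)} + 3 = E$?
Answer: $109561$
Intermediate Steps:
$M{\left(y,t \right)} = y^{2}$
$Q{\left(E \right)} = -3 + E$
$n = -288$ ($n = \left(-3 - 5\right) \left(\left(-5\right)^{2} + 11\right) = - 8 \left(25 + 11\right) = \left(-8\right) 36 = -288$)
$\left(-43 + n\right)^{2} = \left(-43 - 288\right)^{2} = \left(-331\right)^{2} = 109561$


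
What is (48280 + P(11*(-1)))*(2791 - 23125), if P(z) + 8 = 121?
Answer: -984023262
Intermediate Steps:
P(z) = 113 (P(z) = -8 + 121 = 113)
(48280 + P(11*(-1)))*(2791 - 23125) = (48280 + 113)*(2791 - 23125) = 48393*(-20334) = -984023262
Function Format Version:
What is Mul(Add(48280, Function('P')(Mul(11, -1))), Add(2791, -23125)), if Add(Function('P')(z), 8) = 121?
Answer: -984023262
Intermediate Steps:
Function('P')(z) = 113 (Function('P')(z) = Add(-8, 121) = 113)
Mul(Add(48280, Function('P')(Mul(11, -1))), Add(2791, -23125)) = Mul(Add(48280, 113), Add(2791, -23125)) = Mul(48393, -20334) = -984023262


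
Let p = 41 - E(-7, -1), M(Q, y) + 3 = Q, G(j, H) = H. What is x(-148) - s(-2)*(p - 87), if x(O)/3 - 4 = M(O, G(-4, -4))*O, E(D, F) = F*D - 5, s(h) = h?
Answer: 66960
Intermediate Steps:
E(D, F) = -5 + D*F (E(D, F) = D*F - 5 = -5 + D*F)
M(Q, y) = -3 + Q
p = 39 (p = 41 - (-5 - 7*(-1)) = 41 - (-5 + 7) = 41 - 1*2 = 41 - 2 = 39)
x(O) = 12 + 3*O*(-3 + O) (x(O) = 12 + 3*((-3 + O)*O) = 12 + 3*(O*(-3 + O)) = 12 + 3*O*(-3 + O))
x(-148) - s(-2)*(p - 87) = (12 + 3*(-148)*(-3 - 148)) - (-2)*(39 - 87) = (12 + 3*(-148)*(-151)) - (-2)*(-48) = (12 + 67044) - 1*96 = 67056 - 96 = 66960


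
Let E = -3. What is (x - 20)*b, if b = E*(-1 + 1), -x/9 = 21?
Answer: 0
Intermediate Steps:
x = -189 (x = -9*21 = -189)
b = 0 (b = -3*(-1 + 1) = -3*0 = 0)
(x - 20)*b = (-189 - 20)*0 = -209*0 = 0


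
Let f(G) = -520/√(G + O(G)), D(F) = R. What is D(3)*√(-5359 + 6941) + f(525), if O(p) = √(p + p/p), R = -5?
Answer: (-520 - 5*√(830550 + 1582*√526))/√(525 + √526) ≈ -221.09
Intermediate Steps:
O(p) = √(1 + p) (O(p) = √(p + 1) = √(1 + p))
D(F) = -5
f(G) = -520/√(G + √(1 + G))
D(3)*√(-5359 + 6941) + f(525) = -5*√(-5359 + 6941) - 520/√(525 + √(1 + 525)) = -5*√1582 - 520/√(525 + √526) = -520/√(525 + √526) - 5*√1582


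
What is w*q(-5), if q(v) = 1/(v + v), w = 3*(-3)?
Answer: 9/10 ≈ 0.90000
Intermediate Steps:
w = -9
q(v) = 1/(2*v)
w*q(-5) = -9/(2*(-5)) = -9*(-1)/(2*5) = -9*(-⅒) = 9/10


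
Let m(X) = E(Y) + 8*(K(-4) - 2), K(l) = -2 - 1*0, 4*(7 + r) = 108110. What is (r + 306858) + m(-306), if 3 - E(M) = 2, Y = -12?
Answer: 667695/2 ≈ 3.3385e+5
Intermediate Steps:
r = 54041/2 (r = -7 + (1/4)*108110 = -7 + 54055/2 = 54041/2 ≈ 27021.)
K(l) = -2 (K(l) = -2 + 0 = -2)
E(M) = 1 (E(M) = 3 - 1*2 = 3 - 2 = 1)
m(X) = -31 (m(X) = 1 + 8*(-2 - 2) = 1 + 8*(-4) = 1 - 32 = -31)
(r + 306858) + m(-306) = (54041/2 + 306858) - 31 = 667757/2 - 31 = 667695/2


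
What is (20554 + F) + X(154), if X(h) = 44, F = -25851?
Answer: -5253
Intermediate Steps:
(20554 + F) + X(154) = (20554 - 25851) + 44 = -5297 + 44 = -5253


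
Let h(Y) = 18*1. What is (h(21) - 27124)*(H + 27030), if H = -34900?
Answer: 213324220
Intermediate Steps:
h(Y) = 18
(h(21) - 27124)*(H + 27030) = (18 - 27124)*(-34900 + 27030) = -27106*(-7870) = 213324220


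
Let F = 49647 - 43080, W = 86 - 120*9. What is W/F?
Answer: -994/6567 ≈ -0.15136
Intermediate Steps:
W = -994 (W = 86 - 1080 = -994)
F = 6567
W/F = -994/6567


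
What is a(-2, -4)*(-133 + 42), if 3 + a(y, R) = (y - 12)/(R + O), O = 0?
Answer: -91/2 ≈ -45.500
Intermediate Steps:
a(y, R) = -3 + (-12 + y)/R (a(y, R) = -3 + (y - 12)/(R + 0) = -3 + (-12 + y)/R)
a(-2, -4)*(-133 + 42) = ((-12 - 2 - 3*(-4))/(-4))*(-133 + 42) = -(-12 - 2 + 12)/4*(-91) = -1/4*(-2)*(-91) = (1/2)*(-91) = -91/2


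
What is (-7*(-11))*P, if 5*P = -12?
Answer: -924/5 ≈ -184.80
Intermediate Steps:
P = -12/5 (P = (⅕)*(-12) = -12/5 ≈ -2.4000)
(-7*(-11))*P = -7*(-11)*(-12/5) = 77*(-12/5) = -924/5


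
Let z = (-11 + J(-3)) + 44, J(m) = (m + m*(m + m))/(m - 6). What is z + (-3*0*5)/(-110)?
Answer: 94/3 ≈ 31.333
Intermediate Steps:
J(m) = (m + 2*m²)/(-6 + m) (J(m) = (m + m*(2*m))/(-6 + m) = (m + 2*m²)/(-6 + m))
z = 94/3 (z = (-11 - 3*(1 + 2*(-3))/(-6 - 3)) + 44 = (-11 - 3*(1 - 6)/(-9)) + 44 = (-11 - 3*(-⅑)*(-5)) + 44 = (-11 - 5/3) + 44 = -38/3 + 44 = 94/3 ≈ 31.333)
z + (-3*0*5)/(-110) = 94/3 + (-3*0*5)/(-110) = 94/3 - 0*5 = 94/3 - 1/110*0 = 94/3 + 0 = 94/3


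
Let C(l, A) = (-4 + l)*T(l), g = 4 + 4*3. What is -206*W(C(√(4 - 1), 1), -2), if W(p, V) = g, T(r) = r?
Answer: -3296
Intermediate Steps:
g = 16 (g = 4 + 12 = 16)
C(l, A) = l*(-4 + l) (C(l, A) = (-4 + l)*l = l*(-4 + l))
W(p, V) = 16
-206*W(C(√(4 - 1), 1), -2) = -206*16 = -3296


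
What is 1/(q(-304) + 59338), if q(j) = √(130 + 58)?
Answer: 29669/1760499028 - √47/1760499028 ≈ 1.6849e-5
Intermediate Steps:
q(j) = 2*√47 (q(j) = √188 = 2*√47)
1/(q(-304) + 59338) = 1/(2*√47 + 59338) = 1/(59338 + 2*√47)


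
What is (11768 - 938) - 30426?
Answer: -19596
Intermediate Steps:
(11768 - 938) - 30426 = 10830 - 30426 = -19596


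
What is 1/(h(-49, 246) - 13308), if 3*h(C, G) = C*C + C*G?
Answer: -3/49577 ≈ -6.0512e-5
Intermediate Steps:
h(C, G) = C**2/3 + C*G/3 (h(C, G) = (C*C + C*G)/3 = (C**2 + C*G)/3 = C**2/3 + C*G/3)
1/(h(-49, 246) - 13308) = 1/((1/3)*(-49)*(-49 + 246) - 13308) = 1/((1/3)*(-49)*197 - 13308) = 1/(-9653/3 - 13308) = 1/(-49577/3) = -3/49577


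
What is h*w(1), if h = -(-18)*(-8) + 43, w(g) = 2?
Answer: -202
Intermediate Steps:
h = -101 (h = -9*16 + 43 = -144 + 43 = -101)
h*w(1) = -101*2 = -202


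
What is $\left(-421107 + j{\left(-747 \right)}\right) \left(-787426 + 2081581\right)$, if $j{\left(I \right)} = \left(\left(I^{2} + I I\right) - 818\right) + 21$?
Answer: $898291103670$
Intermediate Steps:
$j{\left(I \right)} = -797 + 2 I^{2}$ ($j{\left(I \right)} = \left(\left(I^{2} + I^{2}\right) - 818\right) + 21 = \left(2 I^{2} - 818\right) + 21 = \left(-818 + 2 I^{2}\right) + 21 = -797 + 2 I^{2}$)
$\left(-421107 + j{\left(-747 \right)}\right) \left(-787426 + 2081581\right) = \left(-421107 - \left(797 - 2 \left(-747\right)^{2}\right)\right) \left(-787426 + 2081581\right) = \left(-421107 + \left(-797 + 2 \cdot 558009\right)\right) 1294155 = \left(-421107 + \left(-797 + 1116018\right)\right) 1294155 = \left(-421107 + 1115221\right) 1294155 = 694114 \cdot 1294155 = 898291103670$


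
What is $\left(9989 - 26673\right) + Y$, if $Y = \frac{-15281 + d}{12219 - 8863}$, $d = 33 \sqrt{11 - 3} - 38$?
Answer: $- \frac{56006823}{3356} + \frac{33 \sqrt{2}}{1678} \approx -16689.0$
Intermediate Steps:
$d = -38 + 66 \sqrt{2}$ ($d = 33 \sqrt{8} - 38 = 33 \cdot 2 \sqrt{2} - 38 = 66 \sqrt{2} - 38 = -38 + 66 \sqrt{2} \approx 55.338$)
$Y = - \frac{15319}{3356} + \frac{33 \sqrt{2}}{1678}$ ($Y = \frac{-15281 - \left(38 - 66 \sqrt{2}\right)}{12219 - 8863} = \frac{-15319 + 66 \sqrt{2}}{3356} = \left(-15319 + 66 \sqrt{2}\right) \frac{1}{3356} = - \frac{15319}{3356} + \frac{33 \sqrt{2}}{1678} \approx -4.5368$)
$\left(9989 - 26673\right) + Y = \left(9989 - 26673\right) - \left(\frac{15319}{3356} - \frac{33 \sqrt{2}}{1678}\right) = -16684 - \left(\frac{15319}{3356} - \frac{33 \sqrt{2}}{1678}\right) = - \frac{56006823}{3356} + \frac{33 \sqrt{2}}{1678}$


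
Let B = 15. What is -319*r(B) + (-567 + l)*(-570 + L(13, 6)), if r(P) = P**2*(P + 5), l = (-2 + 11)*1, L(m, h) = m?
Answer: -1124694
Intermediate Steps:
l = 9 (l = 9*1 = 9)
r(P) = P**2*(5 + P)
-319*r(B) + (-567 + l)*(-570 + L(13, 6)) = -319*15**2*(5 + 15) + (-567 + 9)*(-570 + 13) = -71775*20 - 558*(-557) = -319*4500 + 310806 = -1435500 + 310806 = -1124694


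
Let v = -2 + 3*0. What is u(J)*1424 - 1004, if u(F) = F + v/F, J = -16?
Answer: -23610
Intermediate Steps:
v = -2 (v = -2 + 0 = -2)
u(F) = F - 2/F
u(J)*1424 - 1004 = (-16 - 2/(-16))*1424 - 1004 = (-16 - 2*(-1/16))*1424 - 1004 = (-16 + ⅛)*1424 - 1004 = -127/8*1424 - 1004 = -22606 - 1004 = -23610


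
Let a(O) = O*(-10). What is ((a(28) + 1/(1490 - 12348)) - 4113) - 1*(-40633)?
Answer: 393493919/10858 ≈ 36240.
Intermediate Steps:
a(O) = -10*O
((a(28) + 1/(1490 - 12348)) - 4113) - 1*(-40633) = ((-10*28 + 1/(1490 - 12348)) - 4113) - 1*(-40633) = ((-280 + 1/(-10858)) - 4113) + 40633 = ((-280 - 1/10858) - 4113) + 40633 = (-3040241/10858 - 4113) + 40633 = -47699195/10858 + 40633 = 393493919/10858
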